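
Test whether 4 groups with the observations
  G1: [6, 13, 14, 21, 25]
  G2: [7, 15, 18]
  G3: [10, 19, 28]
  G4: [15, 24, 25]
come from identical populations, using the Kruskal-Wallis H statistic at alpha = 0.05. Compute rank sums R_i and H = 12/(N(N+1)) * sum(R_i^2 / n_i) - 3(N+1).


Step 1: Combine all N = 14 observations and assign midranks.
sorted (value, group, rank): (6,G1,1), (7,G2,2), (10,G3,3), (13,G1,4), (14,G1,5), (15,G2,6.5), (15,G4,6.5), (18,G2,8), (19,G3,9), (21,G1,10), (24,G4,11), (25,G1,12.5), (25,G4,12.5), (28,G3,14)
Step 2: Sum ranks within each group.
R_1 = 32.5 (n_1 = 5)
R_2 = 16.5 (n_2 = 3)
R_3 = 26 (n_3 = 3)
R_4 = 30 (n_4 = 3)
Step 3: H = 12/(N(N+1)) * sum(R_i^2/n_i) - 3(N+1)
     = 12/(14*15) * (32.5^2/5 + 16.5^2/3 + 26^2/3 + 30^2/3) - 3*15
     = 0.057143 * 827.333 - 45
     = 2.276190.
Step 4: Ties present; correction factor C = 1 - 12/(14^3 - 14) = 0.995604. Corrected H = 2.276190 / 0.995604 = 2.286240.
Step 5: Under H0, H ~ chi^2(3); p-value = 0.515162.
Step 6: alpha = 0.05. fail to reject H0.

H = 2.2862, df = 3, p = 0.515162, fail to reject H0.


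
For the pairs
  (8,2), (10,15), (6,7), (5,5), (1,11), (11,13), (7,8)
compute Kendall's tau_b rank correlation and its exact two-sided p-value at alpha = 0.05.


Step 1: Enumerate the 21 unordered pairs (i,j) with i<j and classify each by sign(x_j-x_i) * sign(y_j-y_i).
  (1,2):dx=+2,dy=+13->C; (1,3):dx=-2,dy=+5->D; (1,4):dx=-3,dy=+3->D; (1,5):dx=-7,dy=+9->D
  (1,6):dx=+3,dy=+11->C; (1,7):dx=-1,dy=+6->D; (2,3):dx=-4,dy=-8->C; (2,4):dx=-5,dy=-10->C
  (2,5):dx=-9,dy=-4->C; (2,6):dx=+1,dy=-2->D; (2,7):dx=-3,dy=-7->C; (3,4):dx=-1,dy=-2->C
  (3,5):dx=-5,dy=+4->D; (3,6):dx=+5,dy=+6->C; (3,7):dx=+1,dy=+1->C; (4,5):dx=-4,dy=+6->D
  (4,6):dx=+6,dy=+8->C; (4,7):dx=+2,dy=+3->C; (5,6):dx=+10,dy=+2->C; (5,7):dx=+6,dy=-3->D
  (6,7):dx=-4,dy=-5->C
Step 2: C = 13, D = 8, total pairs = 21.
Step 3: tau = (C - D)/(n(n-1)/2) = (13 - 8)/21 = 0.238095.
Step 4: Exact two-sided p-value (enumerate n! = 5040 permutations of y under H0): p = 0.561905.
Step 5: alpha = 0.05. fail to reject H0.

tau_b = 0.2381 (C=13, D=8), p = 0.561905, fail to reject H0.


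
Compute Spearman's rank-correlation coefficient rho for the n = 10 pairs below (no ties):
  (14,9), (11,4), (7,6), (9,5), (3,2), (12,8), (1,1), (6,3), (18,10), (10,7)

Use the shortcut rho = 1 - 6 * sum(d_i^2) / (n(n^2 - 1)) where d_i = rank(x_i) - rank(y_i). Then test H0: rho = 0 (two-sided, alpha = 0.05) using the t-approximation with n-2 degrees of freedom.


Step 1: Rank x and y separately (midranks; no ties here).
rank(x): 14->9, 11->7, 7->4, 9->5, 3->2, 12->8, 1->1, 6->3, 18->10, 10->6
rank(y): 9->9, 4->4, 6->6, 5->5, 2->2, 8->8, 1->1, 3->3, 10->10, 7->7
Step 2: d_i = R_x(i) - R_y(i); compute d_i^2.
  (9-9)^2=0, (7-4)^2=9, (4-6)^2=4, (5-5)^2=0, (2-2)^2=0, (8-8)^2=0, (1-1)^2=0, (3-3)^2=0, (10-10)^2=0, (6-7)^2=1
sum(d^2) = 14.
Step 3: rho = 1 - 6*14 / (10*(10^2 - 1)) = 1 - 84/990 = 0.915152.
Step 4: Under H0, t = rho * sqrt((n-2)/(1-rho^2)) = 6.4212 ~ t(8).
Step 5: Two-sided p-value from the t-distribution with 8 df = 0.000204.
Step 6: alpha = 0.05. reject H0.

rho = 0.9152, p = 0.000204, reject H0 at alpha = 0.05.


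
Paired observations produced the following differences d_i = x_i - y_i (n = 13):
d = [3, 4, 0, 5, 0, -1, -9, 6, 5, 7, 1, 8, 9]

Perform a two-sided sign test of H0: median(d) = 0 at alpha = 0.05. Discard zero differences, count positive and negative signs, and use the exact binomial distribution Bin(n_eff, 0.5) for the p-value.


Step 1: Discard zero differences. Original n = 13; n_eff = number of nonzero differences = 11.
Nonzero differences (with sign): +3, +4, +5, -1, -9, +6, +5, +7, +1, +8, +9
Step 2: Count signs: positive = 9, negative = 2.
Step 3: Under H0: P(positive) = 0.5, so the number of positives S ~ Bin(11, 0.5).
Step 4: Two-sided exact p-value = sum of Bin(11,0.5) probabilities at or below the observed probability = 0.065430.
Step 5: alpha = 0.05. fail to reject H0.

n_eff = 11, pos = 9, neg = 2, p = 0.065430, fail to reject H0.


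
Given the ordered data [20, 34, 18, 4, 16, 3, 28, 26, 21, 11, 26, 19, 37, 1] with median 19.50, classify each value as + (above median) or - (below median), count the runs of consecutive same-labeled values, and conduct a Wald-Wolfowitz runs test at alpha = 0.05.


Step 1: Compute median = 19.50; label A = above, B = below.
Labels in order: AABBBBAAABABAB  (n_A = 7, n_B = 7)
Step 2: Count runs R = 8.
Step 3: Under H0 (random ordering), E[R] = 2*n_A*n_B/(n_A+n_B) + 1 = 2*7*7/14 + 1 = 8.0000.
        Var[R] = 2*n_A*n_B*(2*n_A*n_B - n_A - n_B) / ((n_A+n_B)^2 * (n_A+n_B-1)) = 8232/2548 = 3.2308.
        SD[R] = 1.7974.
Step 4: R = E[R], so z = 0 with no continuity correction.
Step 5: Two-sided p-value via normal approximation = 2*(1 - Phi(|z|)) = 1.000000.
Step 6: alpha = 0.05. fail to reject H0.

R = 8, z = 0.0000, p = 1.000000, fail to reject H0.


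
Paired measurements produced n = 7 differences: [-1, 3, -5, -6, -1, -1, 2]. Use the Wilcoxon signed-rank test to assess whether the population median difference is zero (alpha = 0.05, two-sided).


Step 1: Drop any zero differences (none here) and take |d_i|.
|d| = [1, 3, 5, 6, 1, 1, 2]
Step 2: Midrank |d_i| (ties get averaged ranks).
ranks: |1|->2, |3|->5, |5|->6, |6|->7, |1|->2, |1|->2, |2|->4
Step 3: Attach original signs; sum ranks with positive sign and with negative sign.
W+ = 5 + 4 = 9
W- = 2 + 6 + 7 + 2 + 2 = 19
(Check: W+ + W- = 28 should equal n(n+1)/2 = 28.)
Step 4: Test statistic W = min(W+, W-) = 9.
Step 5: Ties in |d|, so use the tie-corrected normal approximation.
        E[W] = n(n+1)/4 = 7*8/4 = 14.
        Tie groups: |d|=1 (t=3); sum(t^3 - t) = 24.
        Var[W] = n(n+1)(2n+1)/24 - sum(t^3-t)/48 = 840/24 - 24/48 = 34.5.
        z = (W - E[W]) / sqrt(Var[W]) = (9 - 14) / 5.8737 = -0.8513.
        Two-sided p = 2*Phi(z) = 0.394627.
Step 6: alpha = 0.05. fail to reject H0.

W+ = 9, W- = 19, W = min = 9, p = 0.394627, fail to reject H0.


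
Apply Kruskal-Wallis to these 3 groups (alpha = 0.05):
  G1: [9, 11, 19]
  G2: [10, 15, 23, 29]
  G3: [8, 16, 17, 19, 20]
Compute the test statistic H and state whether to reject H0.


Step 1: Combine all N = 12 observations and assign midranks.
sorted (value, group, rank): (8,G3,1), (9,G1,2), (10,G2,3), (11,G1,4), (15,G2,5), (16,G3,6), (17,G3,7), (19,G1,8.5), (19,G3,8.5), (20,G3,10), (23,G2,11), (29,G2,12)
Step 2: Sum ranks within each group.
R_1 = 14.5 (n_1 = 3)
R_2 = 31 (n_2 = 4)
R_3 = 32.5 (n_3 = 5)
Step 3: H = 12/(N(N+1)) * sum(R_i^2/n_i) - 3(N+1)
     = 12/(12*13) * (14.5^2/3 + 31^2/4 + 32.5^2/5) - 3*13
     = 0.076923 * 521.583 - 39
     = 1.121795.
Step 4: Ties present; correction factor C = 1 - 6/(12^3 - 12) = 0.996503. Corrected H = 1.121795 / 0.996503 = 1.125731.
Step 5: Under H0, H ~ chi^2(2); p-value = 0.569575.
Step 6: alpha = 0.05. fail to reject H0.

H = 1.1257, df = 2, p = 0.569575, fail to reject H0.


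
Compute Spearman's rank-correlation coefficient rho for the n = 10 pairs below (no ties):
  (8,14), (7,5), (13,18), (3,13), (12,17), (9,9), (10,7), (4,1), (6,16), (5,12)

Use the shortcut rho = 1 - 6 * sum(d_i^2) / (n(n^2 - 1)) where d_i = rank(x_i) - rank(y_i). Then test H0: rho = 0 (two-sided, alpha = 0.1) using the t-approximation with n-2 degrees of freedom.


Step 1: Rank x and y separately (midranks; no ties here).
rank(x): 8->6, 7->5, 13->10, 3->1, 12->9, 9->7, 10->8, 4->2, 6->4, 5->3
rank(y): 14->7, 5->2, 18->10, 13->6, 17->9, 9->4, 7->3, 1->1, 16->8, 12->5
Step 2: d_i = R_x(i) - R_y(i); compute d_i^2.
  (6-7)^2=1, (5-2)^2=9, (10-10)^2=0, (1-6)^2=25, (9-9)^2=0, (7-4)^2=9, (8-3)^2=25, (2-1)^2=1, (4-8)^2=16, (3-5)^2=4
sum(d^2) = 90.
Step 3: rho = 1 - 6*90 / (10*(10^2 - 1)) = 1 - 540/990 = 0.454545.
Step 4: Under H0, t = rho * sqrt((n-2)/(1-rho^2)) = 1.4434 ~ t(8).
Step 5: Two-sided p-value from the t-distribution with 8 df = 0.186905.
Step 6: alpha = 0.1. fail to reject H0.

rho = 0.4545, p = 0.186905, fail to reject H0 at alpha = 0.1.


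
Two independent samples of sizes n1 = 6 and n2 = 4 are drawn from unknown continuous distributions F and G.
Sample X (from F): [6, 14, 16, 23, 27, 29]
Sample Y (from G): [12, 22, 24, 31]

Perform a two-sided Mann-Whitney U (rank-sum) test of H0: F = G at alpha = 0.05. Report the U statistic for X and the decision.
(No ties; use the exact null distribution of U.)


Step 1: Combine and sort all 10 observations; assign midranks.
sorted (value, group): (6,X), (12,Y), (14,X), (16,X), (22,Y), (23,X), (24,Y), (27,X), (29,X), (31,Y)
ranks: 6->1, 12->2, 14->3, 16->4, 22->5, 23->6, 24->7, 27->8, 29->9, 31->10
Step 2: Rank sum for X: R1 = 1 + 3 + 4 + 6 + 8 + 9 = 31.
Step 3: U_X = R1 - n1(n1+1)/2 = 31 - 6*7/2 = 31 - 21 = 10.
       U_Y = n1*n2 - U_X = 24 - 10 = 14.
Step 4: No ties, so the exact null distribution of U (based on enumerating the C(10,6) = 210 equally likely rank assignments) gives the two-sided p-value.
Step 5: p-value = 0.761905; compare to alpha = 0.05. fail to reject H0.

U_X = 10, p = 0.761905, fail to reject H0 at alpha = 0.05.


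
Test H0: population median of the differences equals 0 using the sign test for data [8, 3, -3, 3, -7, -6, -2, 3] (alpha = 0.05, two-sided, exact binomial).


Step 1: Discard zero differences. Original n = 8; n_eff = number of nonzero differences = 8.
Nonzero differences (with sign): +8, +3, -3, +3, -7, -6, -2, +3
Step 2: Count signs: positive = 4, negative = 4.
Step 3: Under H0: P(positive) = 0.5, so the number of positives S ~ Bin(8, 0.5).
Step 4: Two-sided exact p-value = sum of Bin(8,0.5) probabilities at or below the observed probability = 1.000000.
Step 5: alpha = 0.05. fail to reject H0.

n_eff = 8, pos = 4, neg = 4, p = 1.000000, fail to reject H0.


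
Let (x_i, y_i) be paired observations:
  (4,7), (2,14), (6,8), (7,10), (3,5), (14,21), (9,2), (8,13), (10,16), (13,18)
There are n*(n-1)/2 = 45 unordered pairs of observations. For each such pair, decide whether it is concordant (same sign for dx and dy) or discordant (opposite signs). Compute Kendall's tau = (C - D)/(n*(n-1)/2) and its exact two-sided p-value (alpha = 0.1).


Step 1: Enumerate the 45 unordered pairs (i,j) with i<j and classify each by sign(x_j-x_i) * sign(y_j-y_i).
  (1,2):dx=-2,dy=+7->D; (1,3):dx=+2,dy=+1->C; (1,4):dx=+3,dy=+3->C; (1,5):dx=-1,dy=-2->C
  (1,6):dx=+10,dy=+14->C; (1,7):dx=+5,dy=-5->D; (1,8):dx=+4,dy=+6->C; (1,9):dx=+6,dy=+9->C
  (1,10):dx=+9,dy=+11->C; (2,3):dx=+4,dy=-6->D; (2,4):dx=+5,dy=-4->D; (2,5):dx=+1,dy=-9->D
  (2,6):dx=+12,dy=+7->C; (2,7):dx=+7,dy=-12->D; (2,8):dx=+6,dy=-1->D; (2,9):dx=+8,dy=+2->C
  (2,10):dx=+11,dy=+4->C; (3,4):dx=+1,dy=+2->C; (3,5):dx=-3,dy=-3->C; (3,6):dx=+8,dy=+13->C
  (3,7):dx=+3,dy=-6->D; (3,8):dx=+2,dy=+5->C; (3,9):dx=+4,dy=+8->C; (3,10):dx=+7,dy=+10->C
  (4,5):dx=-4,dy=-5->C; (4,6):dx=+7,dy=+11->C; (4,7):dx=+2,dy=-8->D; (4,8):dx=+1,dy=+3->C
  (4,9):dx=+3,dy=+6->C; (4,10):dx=+6,dy=+8->C; (5,6):dx=+11,dy=+16->C; (5,7):dx=+6,dy=-3->D
  (5,8):dx=+5,dy=+8->C; (5,9):dx=+7,dy=+11->C; (5,10):dx=+10,dy=+13->C; (6,7):dx=-5,dy=-19->C
  (6,8):dx=-6,dy=-8->C; (6,9):dx=-4,dy=-5->C; (6,10):dx=-1,dy=-3->C; (7,8):dx=-1,dy=+11->D
  (7,9):dx=+1,dy=+14->C; (7,10):dx=+4,dy=+16->C; (8,9):dx=+2,dy=+3->C; (8,10):dx=+5,dy=+5->C
  (9,10):dx=+3,dy=+2->C
Step 2: C = 34, D = 11, total pairs = 45.
Step 3: tau = (C - D)/(n(n-1)/2) = (34 - 11)/45 = 0.511111.
Step 4: Exact two-sided p-value (enumerate n! = 3628800 permutations of y under H0): p = 0.046623.
Step 5: alpha = 0.1. reject H0.

tau_b = 0.5111 (C=34, D=11), p = 0.046623, reject H0.


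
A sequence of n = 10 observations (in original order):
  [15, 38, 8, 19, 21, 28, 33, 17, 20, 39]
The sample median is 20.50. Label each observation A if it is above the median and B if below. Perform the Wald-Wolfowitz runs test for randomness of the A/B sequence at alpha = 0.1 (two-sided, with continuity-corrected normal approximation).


Step 1: Compute median = 20.50; label A = above, B = below.
Labels in order: BABBAAABBA  (n_A = 5, n_B = 5)
Step 2: Count runs R = 6.
Step 3: Under H0 (random ordering), E[R] = 2*n_A*n_B/(n_A+n_B) + 1 = 2*5*5/10 + 1 = 6.0000.
        Var[R] = 2*n_A*n_B*(2*n_A*n_B - n_A - n_B) / ((n_A+n_B)^2 * (n_A+n_B-1)) = 2000/900 = 2.2222.
        SD[R] = 1.4907.
Step 4: R = E[R], so z = 0 with no continuity correction.
Step 5: Two-sided p-value via normal approximation = 2*(1 - Phi(|z|)) = 1.000000.
Step 6: alpha = 0.1. fail to reject H0.

R = 6, z = 0.0000, p = 1.000000, fail to reject H0.


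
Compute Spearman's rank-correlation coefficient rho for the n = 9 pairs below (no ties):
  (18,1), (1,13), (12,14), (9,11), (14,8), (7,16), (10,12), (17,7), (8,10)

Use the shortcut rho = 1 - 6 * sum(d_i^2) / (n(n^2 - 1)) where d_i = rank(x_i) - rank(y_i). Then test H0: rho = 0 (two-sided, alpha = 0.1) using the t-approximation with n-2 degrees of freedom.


Step 1: Rank x and y separately (midranks; no ties here).
rank(x): 18->9, 1->1, 12->6, 9->4, 14->7, 7->2, 10->5, 17->8, 8->3
rank(y): 1->1, 13->7, 14->8, 11->5, 8->3, 16->9, 12->6, 7->2, 10->4
Step 2: d_i = R_x(i) - R_y(i); compute d_i^2.
  (9-1)^2=64, (1-7)^2=36, (6-8)^2=4, (4-5)^2=1, (7-3)^2=16, (2-9)^2=49, (5-6)^2=1, (8-2)^2=36, (3-4)^2=1
sum(d^2) = 208.
Step 3: rho = 1 - 6*208 / (9*(9^2 - 1)) = 1 - 1248/720 = -0.733333.
Step 4: Under H0, t = rho * sqrt((n-2)/(1-rho^2)) = -2.8538 ~ t(7).
Step 5: Two-sided p-value from the t-distribution with 7 df = 0.024554.
Step 6: alpha = 0.1. reject H0.

rho = -0.7333, p = 0.024554, reject H0 at alpha = 0.1.


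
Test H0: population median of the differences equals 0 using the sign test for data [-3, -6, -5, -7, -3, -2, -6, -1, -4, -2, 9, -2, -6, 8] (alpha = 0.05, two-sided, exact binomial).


Step 1: Discard zero differences. Original n = 14; n_eff = number of nonzero differences = 14.
Nonzero differences (with sign): -3, -6, -5, -7, -3, -2, -6, -1, -4, -2, +9, -2, -6, +8
Step 2: Count signs: positive = 2, negative = 12.
Step 3: Under H0: P(positive) = 0.5, so the number of positives S ~ Bin(14, 0.5).
Step 4: Two-sided exact p-value = sum of Bin(14,0.5) probabilities at or below the observed probability = 0.012939.
Step 5: alpha = 0.05. reject H0.

n_eff = 14, pos = 2, neg = 12, p = 0.012939, reject H0.


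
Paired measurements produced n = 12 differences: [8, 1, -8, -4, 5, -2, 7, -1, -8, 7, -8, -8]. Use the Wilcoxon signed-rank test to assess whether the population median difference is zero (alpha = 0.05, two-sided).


Step 1: Drop any zero differences (none here) and take |d_i|.
|d| = [8, 1, 8, 4, 5, 2, 7, 1, 8, 7, 8, 8]
Step 2: Midrank |d_i| (ties get averaged ranks).
ranks: |8|->10, |1|->1.5, |8|->10, |4|->4, |5|->5, |2|->3, |7|->6.5, |1|->1.5, |8|->10, |7|->6.5, |8|->10, |8|->10
Step 3: Attach original signs; sum ranks with positive sign and with negative sign.
W+ = 10 + 1.5 + 5 + 6.5 + 6.5 = 29.5
W- = 10 + 4 + 3 + 1.5 + 10 + 10 + 10 = 48.5
(Check: W+ + W- = 78 should equal n(n+1)/2 = 78.)
Step 4: Test statistic W = min(W+, W-) = 29.5.
Step 5: Ties in |d|, so use the tie-corrected normal approximation.
        E[W] = n(n+1)/4 = 12*13/4 = 39.
        Tie groups: |d|=1 (t=2), |d|=7 (t=2), |d|=8 (t=5); sum(t^3 - t) = 132.
        Var[W] = n(n+1)(2n+1)/24 - sum(t^3-t)/48 = 3900/24 - 132/48 = 159.75.
        z = (W - E[W]) / sqrt(Var[W]) = (29.5 - 39) / 12.6392 = -0.7516.
        Two-sided p = 2*Phi(z) = 0.452275.
Step 6: alpha = 0.05. fail to reject H0.

W+ = 29.5, W- = 48.5, W = min = 29.5, p = 0.452275, fail to reject H0.


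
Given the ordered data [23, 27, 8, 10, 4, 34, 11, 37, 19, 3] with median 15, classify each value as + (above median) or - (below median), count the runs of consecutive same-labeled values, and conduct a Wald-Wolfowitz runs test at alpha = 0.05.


Step 1: Compute median = 15; label A = above, B = below.
Labels in order: AABBBABAAB  (n_A = 5, n_B = 5)
Step 2: Count runs R = 6.
Step 3: Under H0 (random ordering), E[R] = 2*n_A*n_B/(n_A+n_B) + 1 = 2*5*5/10 + 1 = 6.0000.
        Var[R] = 2*n_A*n_B*(2*n_A*n_B - n_A - n_B) / ((n_A+n_B)^2 * (n_A+n_B-1)) = 2000/900 = 2.2222.
        SD[R] = 1.4907.
Step 4: R = E[R], so z = 0 with no continuity correction.
Step 5: Two-sided p-value via normal approximation = 2*(1 - Phi(|z|)) = 1.000000.
Step 6: alpha = 0.05. fail to reject H0.

R = 6, z = 0.0000, p = 1.000000, fail to reject H0.


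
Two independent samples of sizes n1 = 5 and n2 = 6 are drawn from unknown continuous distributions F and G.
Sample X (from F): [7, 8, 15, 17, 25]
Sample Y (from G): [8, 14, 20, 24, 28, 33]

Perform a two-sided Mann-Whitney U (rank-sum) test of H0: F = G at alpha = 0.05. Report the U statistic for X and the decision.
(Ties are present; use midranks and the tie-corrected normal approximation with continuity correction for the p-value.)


Step 1: Combine and sort all 11 observations; assign midranks.
sorted (value, group): (7,X), (8,X), (8,Y), (14,Y), (15,X), (17,X), (20,Y), (24,Y), (25,X), (28,Y), (33,Y)
ranks: 7->1, 8->2.5, 8->2.5, 14->4, 15->5, 17->6, 20->7, 24->8, 25->9, 28->10, 33->11
Step 2: Rank sum for X: R1 = 1 + 2.5 + 5 + 6 + 9 = 23.5.
Step 3: U_X = R1 - n1(n1+1)/2 = 23.5 - 5*6/2 = 23.5 - 15 = 8.5.
       U_Y = n1*n2 - U_X = 30 - 8.5 = 21.5.
Step 4: Ties are present, so use the tie-corrected normal approximation (with continuity correction) for the p-value.
Step 5: p-value = 0.272229; compare to alpha = 0.05. fail to reject H0.

U_X = 8.5, p = 0.272229, fail to reject H0 at alpha = 0.05.


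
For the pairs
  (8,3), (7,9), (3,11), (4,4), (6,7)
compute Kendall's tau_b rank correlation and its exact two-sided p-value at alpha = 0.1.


Step 1: Enumerate the 10 unordered pairs (i,j) with i<j and classify each by sign(x_j-x_i) * sign(y_j-y_i).
  (1,2):dx=-1,dy=+6->D; (1,3):dx=-5,dy=+8->D; (1,4):dx=-4,dy=+1->D; (1,5):dx=-2,dy=+4->D
  (2,3):dx=-4,dy=+2->D; (2,4):dx=-3,dy=-5->C; (2,5):dx=-1,dy=-2->C; (3,4):dx=+1,dy=-7->D
  (3,5):dx=+3,dy=-4->D; (4,5):dx=+2,dy=+3->C
Step 2: C = 3, D = 7, total pairs = 10.
Step 3: tau = (C - D)/(n(n-1)/2) = (3 - 7)/10 = -0.400000.
Step 4: Exact two-sided p-value (enumerate n! = 120 permutations of y under H0): p = 0.483333.
Step 5: alpha = 0.1. fail to reject H0.

tau_b = -0.4000 (C=3, D=7), p = 0.483333, fail to reject H0.


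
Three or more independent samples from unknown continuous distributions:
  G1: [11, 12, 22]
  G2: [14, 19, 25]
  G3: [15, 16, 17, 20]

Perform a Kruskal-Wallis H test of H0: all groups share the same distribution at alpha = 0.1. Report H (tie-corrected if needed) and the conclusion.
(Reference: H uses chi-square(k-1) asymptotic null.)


Step 1: Combine all N = 10 observations and assign midranks.
sorted (value, group, rank): (11,G1,1), (12,G1,2), (14,G2,3), (15,G3,4), (16,G3,5), (17,G3,6), (19,G2,7), (20,G3,8), (22,G1,9), (25,G2,10)
Step 2: Sum ranks within each group.
R_1 = 12 (n_1 = 3)
R_2 = 20 (n_2 = 3)
R_3 = 23 (n_3 = 4)
Step 3: H = 12/(N(N+1)) * sum(R_i^2/n_i) - 3(N+1)
     = 12/(10*11) * (12^2/3 + 20^2/3 + 23^2/4) - 3*11
     = 0.109091 * 313.583 - 33
     = 1.209091.
Step 4: No ties, so H is used without correction.
Step 5: Under H0, H ~ chi^2(2); p-value = 0.546323.
Step 6: alpha = 0.1. fail to reject H0.

H = 1.2091, df = 2, p = 0.546323, fail to reject H0.


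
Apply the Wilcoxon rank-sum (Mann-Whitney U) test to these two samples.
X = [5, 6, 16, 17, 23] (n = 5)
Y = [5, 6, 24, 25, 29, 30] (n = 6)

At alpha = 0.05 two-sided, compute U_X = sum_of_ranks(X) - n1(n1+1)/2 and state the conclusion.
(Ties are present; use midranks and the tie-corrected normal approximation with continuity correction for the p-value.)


Step 1: Combine and sort all 11 observations; assign midranks.
sorted (value, group): (5,X), (5,Y), (6,X), (6,Y), (16,X), (17,X), (23,X), (24,Y), (25,Y), (29,Y), (30,Y)
ranks: 5->1.5, 5->1.5, 6->3.5, 6->3.5, 16->5, 17->6, 23->7, 24->8, 25->9, 29->10, 30->11
Step 2: Rank sum for X: R1 = 1.5 + 3.5 + 5 + 6 + 7 = 23.
Step 3: U_X = R1 - n1(n1+1)/2 = 23 - 5*6/2 = 23 - 15 = 8.
       U_Y = n1*n2 - U_X = 30 - 8 = 22.
Step 4: Ties are present, so use the tie-corrected normal approximation (with continuity correction) for the p-value.
Step 5: p-value = 0.233197; compare to alpha = 0.05. fail to reject H0.

U_X = 8, p = 0.233197, fail to reject H0 at alpha = 0.05.


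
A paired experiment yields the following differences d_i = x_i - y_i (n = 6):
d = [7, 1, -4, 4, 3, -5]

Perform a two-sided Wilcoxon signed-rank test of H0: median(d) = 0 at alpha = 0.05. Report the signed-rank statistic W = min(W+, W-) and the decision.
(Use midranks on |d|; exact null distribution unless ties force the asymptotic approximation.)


Step 1: Drop any zero differences (none here) and take |d_i|.
|d| = [7, 1, 4, 4, 3, 5]
Step 2: Midrank |d_i| (ties get averaged ranks).
ranks: |7|->6, |1|->1, |4|->3.5, |4|->3.5, |3|->2, |5|->5
Step 3: Attach original signs; sum ranks with positive sign and with negative sign.
W+ = 6 + 1 + 3.5 + 2 = 12.5
W- = 3.5 + 5 = 8.5
(Check: W+ + W- = 21 should equal n(n+1)/2 = 21.)
Step 4: Test statistic W = min(W+, W-) = 8.5.
Step 5: Ties in |d|, so use the tie-corrected normal approximation.
        E[W] = n(n+1)/4 = 6*7/4 = 10.5.
        Tie groups: |d|=4 (t=2); sum(t^3 - t) = 6.
        Var[W] = n(n+1)(2n+1)/24 - sum(t^3-t)/48 = 546/24 - 6/48 = 22.625.
        z = (W - E[W]) / sqrt(Var[W]) = (8.5 - 10.5) / 4.7566 = -0.4205.
        Two-sided p = 2*Phi(z) = 0.674142.
Step 6: alpha = 0.05. fail to reject H0.

W+ = 12.5, W- = 8.5, W = min = 8.5, p = 0.674142, fail to reject H0.


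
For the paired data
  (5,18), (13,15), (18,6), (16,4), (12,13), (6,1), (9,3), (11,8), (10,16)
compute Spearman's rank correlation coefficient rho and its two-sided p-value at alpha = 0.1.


Step 1: Rank x and y separately (midranks; no ties here).
rank(x): 5->1, 13->7, 18->9, 16->8, 12->6, 6->2, 9->3, 11->5, 10->4
rank(y): 18->9, 15->7, 6->4, 4->3, 13->6, 1->1, 3->2, 8->5, 16->8
Step 2: d_i = R_x(i) - R_y(i); compute d_i^2.
  (1-9)^2=64, (7-7)^2=0, (9-4)^2=25, (8-3)^2=25, (6-6)^2=0, (2-1)^2=1, (3-2)^2=1, (5-5)^2=0, (4-8)^2=16
sum(d^2) = 132.
Step 3: rho = 1 - 6*132 / (9*(9^2 - 1)) = 1 - 792/720 = -0.100000.
Step 4: Under H0, t = rho * sqrt((n-2)/(1-rho^2)) = -0.2659 ~ t(7).
Step 5: Two-sided p-value from the t-distribution with 7 df = 0.797972.
Step 6: alpha = 0.1. fail to reject H0.

rho = -0.1000, p = 0.797972, fail to reject H0 at alpha = 0.1.


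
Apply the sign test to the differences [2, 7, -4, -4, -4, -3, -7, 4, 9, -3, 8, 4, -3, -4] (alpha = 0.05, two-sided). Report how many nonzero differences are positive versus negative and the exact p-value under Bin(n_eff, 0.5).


Step 1: Discard zero differences. Original n = 14; n_eff = number of nonzero differences = 14.
Nonzero differences (with sign): +2, +7, -4, -4, -4, -3, -7, +4, +9, -3, +8, +4, -3, -4
Step 2: Count signs: positive = 6, negative = 8.
Step 3: Under H0: P(positive) = 0.5, so the number of positives S ~ Bin(14, 0.5).
Step 4: Two-sided exact p-value = sum of Bin(14,0.5) probabilities at or below the observed probability = 0.790527.
Step 5: alpha = 0.05. fail to reject H0.

n_eff = 14, pos = 6, neg = 8, p = 0.790527, fail to reject H0.


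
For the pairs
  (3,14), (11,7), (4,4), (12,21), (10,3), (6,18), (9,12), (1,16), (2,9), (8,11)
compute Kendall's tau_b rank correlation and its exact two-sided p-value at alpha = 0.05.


Step 1: Enumerate the 45 unordered pairs (i,j) with i<j and classify each by sign(x_j-x_i) * sign(y_j-y_i).
  (1,2):dx=+8,dy=-7->D; (1,3):dx=+1,dy=-10->D; (1,4):dx=+9,dy=+7->C; (1,5):dx=+7,dy=-11->D
  (1,6):dx=+3,dy=+4->C; (1,7):dx=+6,dy=-2->D; (1,8):dx=-2,dy=+2->D; (1,9):dx=-1,dy=-5->C
  (1,10):dx=+5,dy=-3->D; (2,3):dx=-7,dy=-3->C; (2,4):dx=+1,dy=+14->C; (2,5):dx=-1,dy=-4->C
  (2,6):dx=-5,dy=+11->D; (2,7):dx=-2,dy=+5->D; (2,8):dx=-10,dy=+9->D; (2,9):dx=-9,dy=+2->D
  (2,10):dx=-3,dy=+4->D; (3,4):dx=+8,dy=+17->C; (3,5):dx=+6,dy=-1->D; (3,6):dx=+2,dy=+14->C
  (3,7):dx=+5,dy=+8->C; (3,8):dx=-3,dy=+12->D; (3,9):dx=-2,dy=+5->D; (3,10):dx=+4,dy=+7->C
  (4,5):dx=-2,dy=-18->C; (4,6):dx=-6,dy=-3->C; (4,7):dx=-3,dy=-9->C; (4,8):dx=-11,dy=-5->C
  (4,9):dx=-10,dy=-12->C; (4,10):dx=-4,dy=-10->C; (5,6):dx=-4,dy=+15->D; (5,7):dx=-1,dy=+9->D
  (5,8):dx=-9,dy=+13->D; (5,9):dx=-8,dy=+6->D; (5,10):dx=-2,dy=+8->D; (6,7):dx=+3,dy=-6->D
  (6,8):dx=-5,dy=-2->C; (6,9):dx=-4,dy=-9->C; (6,10):dx=+2,dy=-7->D; (7,8):dx=-8,dy=+4->D
  (7,9):dx=-7,dy=-3->C; (7,10):dx=-1,dy=-1->C; (8,9):dx=+1,dy=-7->D; (8,10):dx=+7,dy=-5->D
  (9,10):dx=+6,dy=+2->C
Step 2: C = 21, D = 24, total pairs = 45.
Step 3: tau = (C - D)/(n(n-1)/2) = (21 - 24)/45 = -0.066667.
Step 4: Exact two-sided p-value (enumerate n! = 3628800 permutations of y under H0): p = 0.861801.
Step 5: alpha = 0.05. fail to reject H0.

tau_b = -0.0667 (C=21, D=24), p = 0.861801, fail to reject H0.


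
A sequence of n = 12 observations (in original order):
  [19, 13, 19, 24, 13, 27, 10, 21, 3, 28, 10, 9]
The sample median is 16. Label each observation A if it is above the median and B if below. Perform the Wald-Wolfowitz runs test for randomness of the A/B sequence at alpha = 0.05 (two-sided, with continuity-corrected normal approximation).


Step 1: Compute median = 16; label A = above, B = below.
Labels in order: ABAABABABABB  (n_A = 6, n_B = 6)
Step 2: Count runs R = 10.
Step 3: Under H0 (random ordering), E[R] = 2*n_A*n_B/(n_A+n_B) + 1 = 2*6*6/12 + 1 = 7.0000.
        Var[R] = 2*n_A*n_B*(2*n_A*n_B - n_A - n_B) / ((n_A+n_B)^2 * (n_A+n_B-1)) = 4320/1584 = 2.7273.
        SD[R] = 1.6514.
Step 4: Continuity-corrected z = (R - 0.5 - E[R]) / SD[R] = (10 - 0.5 - 7.0000) / 1.6514 = 1.5138.
Step 5: Two-sided p-value via normal approximation = 2*(1 - Phi(|z|)) = 0.130070.
Step 6: alpha = 0.05. fail to reject H0.

R = 10, z = 1.5138, p = 0.130070, fail to reject H0.


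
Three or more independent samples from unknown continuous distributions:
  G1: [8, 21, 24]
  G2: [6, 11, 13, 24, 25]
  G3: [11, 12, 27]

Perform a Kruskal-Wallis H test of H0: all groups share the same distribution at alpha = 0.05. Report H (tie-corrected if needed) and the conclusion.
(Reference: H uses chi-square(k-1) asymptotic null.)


Step 1: Combine all N = 11 observations and assign midranks.
sorted (value, group, rank): (6,G2,1), (8,G1,2), (11,G2,3.5), (11,G3,3.5), (12,G3,5), (13,G2,6), (21,G1,7), (24,G1,8.5), (24,G2,8.5), (25,G2,10), (27,G3,11)
Step 2: Sum ranks within each group.
R_1 = 17.5 (n_1 = 3)
R_2 = 29 (n_2 = 5)
R_3 = 19.5 (n_3 = 3)
Step 3: H = 12/(N(N+1)) * sum(R_i^2/n_i) - 3(N+1)
     = 12/(11*12) * (17.5^2/3 + 29^2/5 + 19.5^2/3) - 3*12
     = 0.090909 * 397.033 - 36
     = 0.093939.
Step 4: Ties present; correction factor C = 1 - 12/(11^3 - 11) = 0.990909. Corrected H = 0.093939 / 0.990909 = 0.094801.
Step 5: Under H0, H ~ chi^2(2); p-value = 0.953705.
Step 6: alpha = 0.05. fail to reject H0.

H = 0.0948, df = 2, p = 0.953705, fail to reject H0.


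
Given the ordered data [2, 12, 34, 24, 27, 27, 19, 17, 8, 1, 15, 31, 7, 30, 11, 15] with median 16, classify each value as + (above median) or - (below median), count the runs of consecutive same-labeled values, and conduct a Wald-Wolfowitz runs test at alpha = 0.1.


Step 1: Compute median = 16; label A = above, B = below.
Labels in order: BBAAAAAABBBABABB  (n_A = 8, n_B = 8)
Step 2: Count runs R = 7.
Step 3: Under H0 (random ordering), E[R] = 2*n_A*n_B/(n_A+n_B) + 1 = 2*8*8/16 + 1 = 9.0000.
        Var[R] = 2*n_A*n_B*(2*n_A*n_B - n_A - n_B) / ((n_A+n_B)^2 * (n_A+n_B-1)) = 14336/3840 = 3.7333.
        SD[R] = 1.9322.
Step 4: Continuity-corrected z = (R + 0.5 - E[R]) / SD[R] = (7 + 0.5 - 9.0000) / 1.9322 = -0.7763.
Step 5: Two-sided p-value via normal approximation = 2*(1 - Phi(|z|)) = 0.437558.
Step 6: alpha = 0.1. fail to reject H0.

R = 7, z = -0.7763, p = 0.437558, fail to reject H0.


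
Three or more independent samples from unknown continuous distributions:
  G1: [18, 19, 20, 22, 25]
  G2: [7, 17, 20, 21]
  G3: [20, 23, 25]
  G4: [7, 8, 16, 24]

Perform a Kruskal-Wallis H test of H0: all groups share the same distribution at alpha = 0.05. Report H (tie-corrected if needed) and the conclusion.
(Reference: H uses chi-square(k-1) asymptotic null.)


Step 1: Combine all N = 16 observations and assign midranks.
sorted (value, group, rank): (7,G2,1.5), (7,G4,1.5), (8,G4,3), (16,G4,4), (17,G2,5), (18,G1,6), (19,G1,7), (20,G1,9), (20,G2,9), (20,G3,9), (21,G2,11), (22,G1,12), (23,G3,13), (24,G4,14), (25,G1,15.5), (25,G3,15.5)
Step 2: Sum ranks within each group.
R_1 = 49.5 (n_1 = 5)
R_2 = 26.5 (n_2 = 4)
R_3 = 37.5 (n_3 = 3)
R_4 = 22.5 (n_4 = 4)
Step 3: H = 12/(N(N+1)) * sum(R_i^2/n_i) - 3(N+1)
     = 12/(16*17) * (49.5^2/5 + 26.5^2/4 + 37.5^2/3 + 22.5^2/4) - 3*17
     = 0.044118 * 1260.92 - 51
     = 4.629044.
Step 4: Ties present; correction factor C = 1 - 36/(16^3 - 16) = 0.991176. Corrected H = 4.629044 / 0.991176 = 4.670252.
Step 5: Under H0, H ~ chi^2(3); p-value = 0.197598.
Step 6: alpha = 0.05. fail to reject H0.

H = 4.6703, df = 3, p = 0.197598, fail to reject H0.


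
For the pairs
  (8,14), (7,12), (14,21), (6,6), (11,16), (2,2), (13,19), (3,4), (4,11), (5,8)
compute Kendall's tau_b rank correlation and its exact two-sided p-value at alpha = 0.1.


Step 1: Enumerate the 45 unordered pairs (i,j) with i<j and classify each by sign(x_j-x_i) * sign(y_j-y_i).
  (1,2):dx=-1,dy=-2->C; (1,3):dx=+6,dy=+7->C; (1,4):dx=-2,dy=-8->C; (1,5):dx=+3,dy=+2->C
  (1,6):dx=-6,dy=-12->C; (1,7):dx=+5,dy=+5->C; (1,8):dx=-5,dy=-10->C; (1,9):dx=-4,dy=-3->C
  (1,10):dx=-3,dy=-6->C; (2,3):dx=+7,dy=+9->C; (2,4):dx=-1,dy=-6->C; (2,5):dx=+4,dy=+4->C
  (2,6):dx=-5,dy=-10->C; (2,7):dx=+6,dy=+7->C; (2,8):dx=-4,dy=-8->C; (2,9):dx=-3,dy=-1->C
  (2,10):dx=-2,dy=-4->C; (3,4):dx=-8,dy=-15->C; (3,5):dx=-3,dy=-5->C; (3,6):dx=-12,dy=-19->C
  (3,7):dx=-1,dy=-2->C; (3,8):dx=-11,dy=-17->C; (3,9):dx=-10,dy=-10->C; (3,10):dx=-9,dy=-13->C
  (4,5):dx=+5,dy=+10->C; (4,6):dx=-4,dy=-4->C; (4,7):dx=+7,dy=+13->C; (4,8):dx=-3,dy=-2->C
  (4,9):dx=-2,dy=+5->D; (4,10):dx=-1,dy=+2->D; (5,6):dx=-9,dy=-14->C; (5,7):dx=+2,dy=+3->C
  (5,8):dx=-8,dy=-12->C; (5,9):dx=-7,dy=-5->C; (5,10):dx=-6,dy=-8->C; (6,7):dx=+11,dy=+17->C
  (6,8):dx=+1,dy=+2->C; (6,9):dx=+2,dy=+9->C; (6,10):dx=+3,dy=+6->C; (7,8):dx=-10,dy=-15->C
  (7,9):dx=-9,dy=-8->C; (7,10):dx=-8,dy=-11->C; (8,9):dx=+1,dy=+7->C; (8,10):dx=+2,dy=+4->C
  (9,10):dx=+1,dy=-3->D
Step 2: C = 42, D = 3, total pairs = 45.
Step 3: tau = (C - D)/(n(n-1)/2) = (42 - 3)/45 = 0.866667.
Step 4: Exact two-sided p-value (enumerate n! = 3628800 permutations of y under H0): p = 0.000115.
Step 5: alpha = 0.1. reject H0.

tau_b = 0.8667 (C=42, D=3), p = 0.000115, reject H0.


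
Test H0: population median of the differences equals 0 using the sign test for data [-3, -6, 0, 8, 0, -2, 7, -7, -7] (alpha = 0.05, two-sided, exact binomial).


Step 1: Discard zero differences. Original n = 9; n_eff = number of nonzero differences = 7.
Nonzero differences (with sign): -3, -6, +8, -2, +7, -7, -7
Step 2: Count signs: positive = 2, negative = 5.
Step 3: Under H0: P(positive) = 0.5, so the number of positives S ~ Bin(7, 0.5).
Step 4: Two-sided exact p-value = sum of Bin(7,0.5) probabilities at or below the observed probability = 0.453125.
Step 5: alpha = 0.05. fail to reject H0.

n_eff = 7, pos = 2, neg = 5, p = 0.453125, fail to reject H0.


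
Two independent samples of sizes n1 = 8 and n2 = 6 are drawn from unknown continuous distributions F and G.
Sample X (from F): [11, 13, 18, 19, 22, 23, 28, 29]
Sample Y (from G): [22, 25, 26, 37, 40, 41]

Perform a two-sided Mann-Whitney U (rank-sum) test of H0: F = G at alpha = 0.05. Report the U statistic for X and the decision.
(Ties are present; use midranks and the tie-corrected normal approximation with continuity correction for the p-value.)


Step 1: Combine and sort all 14 observations; assign midranks.
sorted (value, group): (11,X), (13,X), (18,X), (19,X), (22,X), (22,Y), (23,X), (25,Y), (26,Y), (28,X), (29,X), (37,Y), (40,Y), (41,Y)
ranks: 11->1, 13->2, 18->3, 19->4, 22->5.5, 22->5.5, 23->7, 25->8, 26->9, 28->10, 29->11, 37->12, 40->13, 41->14
Step 2: Rank sum for X: R1 = 1 + 2 + 3 + 4 + 5.5 + 7 + 10 + 11 = 43.5.
Step 3: U_X = R1 - n1(n1+1)/2 = 43.5 - 8*9/2 = 43.5 - 36 = 7.5.
       U_Y = n1*n2 - U_X = 48 - 7.5 = 40.5.
Step 4: Ties are present, so use the tie-corrected normal approximation (with continuity correction) for the p-value.
Step 5: p-value = 0.038653; compare to alpha = 0.05. reject H0.

U_X = 7.5, p = 0.038653, reject H0 at alpha = 0.05.


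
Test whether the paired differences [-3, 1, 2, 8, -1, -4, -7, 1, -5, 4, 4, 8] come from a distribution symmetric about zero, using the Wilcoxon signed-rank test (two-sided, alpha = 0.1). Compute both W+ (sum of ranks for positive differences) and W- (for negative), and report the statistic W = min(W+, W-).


Step 1: Drop any zero differences (none here) and take |d_i|.
|d| = [3, 1, 2, 8, 1, 4, 7, 1, 5, 4, 4, 8]
Step 2: Midrank |d_i| (ties get averaged ranks).
ranks: |3|->5, |1|->2, |2|->4, |8|->11.5, |1|->2, |4|->7, |7|->10, |1|->2, |5|->9, |4|->7, |4|->7, |8|->11.5
Step 3: Attach original signs; sum ranks with positive sign and with negative sign.
W+ = 2 + 4 + 11.5 + 2 + 7 + 7 + 11.5 = 45
W- = 5 + 2 + 7 + 10 + 9 = 33
(Check: W+ + W- = 78 should equal n(n+1)/2 = 78.)
Step 4: Test statistic W = min(W+, W-) = 33.
Step 5: Ties in |d|, so use the tie-corrected normal approximation.
        E[W] = n(n+1)/4 = 12*13/4 = 39.
        Tie groups: |d|=1 (t=3), |d|=4 (t=3), |d|=8 (t=2); sum(t^3 - t) = 54.
        Var[W] = n(n+1)(2n+1)/24 - sum(t^3-t)/48 = 3900/24 - 54/48 = 161.375.
        z = (W - E[W]) / sqrt(Var[W]) = (33 - 39) / 12.7033 = -0.4723.
        Two-sided p = 2*Phi(z) = 0.636701.
Step 6: alpha = 0.1. fail to reject H0.

W+ = 45, W- = 33, W = min = 33, p = 0.636701, fail to reject H0.


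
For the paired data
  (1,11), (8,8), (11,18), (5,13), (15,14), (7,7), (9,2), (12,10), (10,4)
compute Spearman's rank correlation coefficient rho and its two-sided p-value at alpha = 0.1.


Step 1: Rank x and y separately (midranks; no ties here).
rank(x): 1->1, 8->4, 11->7, 5->2, 15->9, 7->3, 9->5, 12->8, 10->6
rank(y): 11->6, 8->4, 18->9, 13->7, 14->8, 7->3, 2->1, 10->5, 4->2
Step 2: d_i = R_x(i) - R_y(i); compute d_i^2.
  (1-6)^2=25, (4-4)^2=0, (7-9)^2=4, (2-7)^2=25, (9-8)^2=1, (3-3)^2=0, (5-1)^2=16, (8-5)^2=9, (6-2)^2=16
sum(d^2) = 96.
Step 3: rho = 1 - 6*96 / (9*(9^2 - 1)) = 1 - 576/720 = 0.200000.
Step 4: Under H0, t = rho * sqrt((n-2)/(1-rho^2)) = 0.5401 ~ t(7).
Step 5: Two-sided p-value from the t-distribution with 7 df = 0.605901.
Step 6: alpha = 0.1. fail to reject H0.

rho = 0.2000, p = 0.605901, fail to reject H0 at alpha = 0.1.


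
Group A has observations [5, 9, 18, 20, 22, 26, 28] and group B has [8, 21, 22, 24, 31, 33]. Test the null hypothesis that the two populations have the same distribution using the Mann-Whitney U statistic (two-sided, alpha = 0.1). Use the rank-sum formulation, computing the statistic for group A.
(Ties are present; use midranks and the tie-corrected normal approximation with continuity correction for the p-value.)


Step 1: Combine and sort all 13 observations; assign midranks.
sorted (value, group): (5,X), (8,Y), (9,X), (18,X), (20,X), (21,Y), (22,X), (22,Y), (24,Y), (26,X), (28,X), (31,Y), (33,Y)
ranks: 5->1, 8->2, 9->3, 18->4, 20->5, 21->6, 22->7.5, 22->7.5, 24->9, 26->10, 28->11, 31->12, 33->13
Step 2: Rank sum for X: R1 = 1 + 3 + 4 + 5 + 7.5 + 10 + 11 = 41.5.
Step 3: U_X = R1 - n1(n1+1)/2 = 41.5 - 7*8/2 = 41.5 - 28 = 13.5.
       U_Y = n1*n2 - U_X = 42 - 13.5 = 28.5.
Step 4: Ties are present, so use the tie-corrected normal approximation (with continuity correction) for the p-value.
Step 5: p-value = 0.316645; compare to alpha = 0.1. fail to reject H0.

U_X = 13.5, p = 0.316645, fail to reject H0 at alpha = 0.1.


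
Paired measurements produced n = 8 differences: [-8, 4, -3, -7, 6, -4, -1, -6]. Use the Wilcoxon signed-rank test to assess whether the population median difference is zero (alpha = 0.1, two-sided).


Step 1: Drop any zero differences (none here) and take |d_i|.
|d| = [8, 4, 3, 7, 6, 4, 1, 6]
Step 2: Midrank |d_i| (ties get averaged ranks).
ranks: |8|->8, |4|->3.5, |3|->2, |7|->7, |6|->5.5, |4|->3.5, |1|->1, |6|->5.5
Step 3: Attach original signs; sum ranks with positive sign and with negative sign.
W+ = 3.5 + 5.5 = 9
W- = 8 + 2 + 7 + 3.5 + 1 + 5.5 = 27
(Check: W+ + W- = 36 should equal n(n+1)/2 = 36.)
Step 4: Test statistic W = min(W+, W-) = 9.
Step 5: Ties in |d|, so use the tie-corrected normal approximation.
        E[W] = n(n+1)/4 = 8*9/4 = 18.
        Tie groups: |d|=4 (t=2), |d|=6 (t=2); sum(t^3 - t) = 12.
        Var[W] = n(n+1)(2n+1)/24 - sum(t^3-t)/48 = 1224/24 - 12/48 = 50.75.
        z = (W - E[W]) / sqrt(Var[W]) = (9 - 18) / 7.1239 = -1.2634.
        Two-sided p = 2*Phi(z) = 0.206463.
Step 6: alpha = 0.1. fail to reject H0.

W+ = 9, W- = 27, W = min = 9, p = 0.206463, fail to reject H0.


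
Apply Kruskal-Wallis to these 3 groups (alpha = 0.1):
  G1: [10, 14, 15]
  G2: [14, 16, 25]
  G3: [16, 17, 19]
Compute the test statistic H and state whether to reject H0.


Step 1: Combine all N = 9 observations and assign midranks.
sorted (value, group, rank): (10,G1,1), (14,G1,2.5), (14,G2,2.5), (15,G1,4), (16,G2,5.5), (16,G3,5.5), (17,G3,7), (19,G3,8), (25,G2,9)
Step 2: Sum ranks within each group.
R_1 = 7.5 (n_1 = 3)
R_2 = 17 (n_2 = 3)
R_3 = 20.5 (n_3 = 3)
Step 3: H = 12/(N(N+1)) * sum(R_i^2/n_i) - 3(N+1)
     = 12/(9*10) * (7.5^2/3 + 17^2/3 + 20.5^2/3) - 3*10
     = 0.133333 * 255.167 - 30
     = 4.022222.
Step 4: Ties present; correction factor C = 1 - 12/(9^3 - 9) = 0.983333. Corrected H = 4.022222 / 0.983333 = 4.090395.
Step 5: Under H0, H ~ chi^2(2); p-value = 0.129355.
Step 6: alpha = 0.1. fail to reject H0.

H = 4.0904, df = 2, p = 0.129355, fail to reject H0.


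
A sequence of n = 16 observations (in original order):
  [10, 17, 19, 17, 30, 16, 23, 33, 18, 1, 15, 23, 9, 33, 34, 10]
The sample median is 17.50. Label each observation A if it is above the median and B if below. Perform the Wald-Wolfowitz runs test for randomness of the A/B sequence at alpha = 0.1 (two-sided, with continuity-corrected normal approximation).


Step 1: Compute median = 17.50; label A = above, B = below.
Labels in order: BBABABAAABBABAAB  (n_A = 8, n_B = 8)
Step 2: Count runs R = 11.
Step 3: Under H0 (random ordering), E[R] = 2*n_A*n_B/(n_A+n_B) + 1 = 2*8*8/16 + 1 = 9.0000.
        Var[R] = 2*n_A*n_B*(2*n_A*n_B - n_A - n_B) / ((n_A+n_B)^2 * (n_A+n_B-1)) = 14336/3840 = 3.7333.
        SD[R] = 1.9322.
Step 4: Continuity-corrected z = (R - 0.5 - E[R]) / SD[R] = (11 - 0.5 - 9.0000) / 1.9322 = 0.7763.
Step 5: Two-sided p-value via normal approximation = 2*(1 - Phi(|z|)) = 0.437558.
Step 6: alpha = 0.1. fail to reject H0.

R = 11, z = 0.7763, p = 0.437558, fail to reject H0.


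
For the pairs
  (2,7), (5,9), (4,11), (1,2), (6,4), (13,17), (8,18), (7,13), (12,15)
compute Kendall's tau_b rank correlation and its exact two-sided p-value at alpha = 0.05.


Step 1: Enumerate the 36 unordered pairs (i,j) with i<j and classify each by sign(x_j-x_i) * sign(y_j-y_i).
  (1,2):dx=+3,dy=+2->C; (1,3):dx=+2,dy=+4->C; (1,4):dx=-1,dy=-5->C; (1,5):dx=+4,dy=-3->D
  (1,6):dx=+11,dy=+10->C; (1,7):dx=+6,dy=+11->C; (1,8):dx=+5,dy=+6->C; (1,9):dx=+10,dy=+8->C
  (2,3):dx=-1,dy=+2->D; (2,4):dx=-4,dy=-7->C; (2,5):dx=+1,dy=-5->D; (2,6):dx=+8,dy=+8->C
  (2,7):dx=+3,dy=+9->C; (2,8):dx=+2,dy=+4->C; (2,9):dx=+7,dy=+6->C; (3,4):dx=-3,dy=-9->C
  (3,5):dx=+2,dy=-7->D; (3,6):dx=+9,dy=+6->C; (3,7):dx=+4,dy=+7->C; (3,8):dx=+3,dy=+2->C
  (3,9):dx=+8,dy=+4->C; (4,5):dx=+5,dy=+2->C; (4,6):dx=+12,dy=+15->C; (4,7):dx=+7,dy=+16->C
  (4,8):dx=+6,dy=+11->C; (4,9):dx=+11,dy=+13->C; (5,6):dx=+7,dy=+13->C; (5,7):dx=+2,dy=+14->C
  (5,8):dx=+1,dy=+9->C; (5,9):dx=+6,dy=+11->C; (6,7):dx=-5,dy=+1->D; (6,8):dx=-6,dy=-4->C
  (6,9):dx=-1,dy=-2->C; (7,8):dx=-1,dy=-5->C; (7,9):dx=+4,dy=-3->D; (8,9):dx=+5,dy=+2->C
Step 2: C = 30, D = 6, total pairs = 36.
Step 3: tau = (C - D)/(n(n-1)/2) = (30 - 6)/36 = 0.666667.
Step 4: Exact two-sided p-value (enumerate n! = 362880 permutations of y under H0): p = 0.012665.
Step 5: alpha = 0.05. reject H0.

tau_b = 0.6667 (C=30, D=6), p = 0.012665, reject H0.


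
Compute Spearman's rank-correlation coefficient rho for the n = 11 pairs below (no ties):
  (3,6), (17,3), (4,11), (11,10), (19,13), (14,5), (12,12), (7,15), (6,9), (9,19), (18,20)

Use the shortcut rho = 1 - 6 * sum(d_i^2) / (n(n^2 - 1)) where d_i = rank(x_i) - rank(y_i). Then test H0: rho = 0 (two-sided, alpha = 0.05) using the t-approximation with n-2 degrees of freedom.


Step 1: Rank x and y separately (midranks; no ties here).
rank(x): 3->1, 17->9, 4->2, 11->6, 19->11, 14->8, 12->7, 7->4, 6->3, 9->5, 18->10
rank(y): 6->3, 3->1, 11->6, 10->5, 13->8, 5->2, 12->7, 15->9, 9->4, 19->10, 20->11
Step 2: d_i = R_x(i) - R_y(i); compute d_i^2.
  (1-3)^2=4, (9-1)^2=64, (2-6)^2=16, (6-5)^2=1, (11-8)^2=9, (8-2)^2=36, (7-7)^2=0, (4-9)^2=25, (3-4)^2=1, (5-10)^2=25, (10-11)^2=1
sum(d^2) = 182.
Step 3: rho = 1 - 6*182 / (11*(11^2 - 1)) = 1 - 1092/1320 = 0.172727.
Step 4: Under H0, t = rho * sqrt((n-2)/(1-rho^2)) = 0.5261 ~ t(9).
Step 5: Two-sided p-value from the t-distribution with 9 df = 0.611542.
Step 6: alpha = 0.05. fail to reject H0.

rho = 0.1727, p = 0.611542, fail to reject H0 at alpha = 0.05.
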